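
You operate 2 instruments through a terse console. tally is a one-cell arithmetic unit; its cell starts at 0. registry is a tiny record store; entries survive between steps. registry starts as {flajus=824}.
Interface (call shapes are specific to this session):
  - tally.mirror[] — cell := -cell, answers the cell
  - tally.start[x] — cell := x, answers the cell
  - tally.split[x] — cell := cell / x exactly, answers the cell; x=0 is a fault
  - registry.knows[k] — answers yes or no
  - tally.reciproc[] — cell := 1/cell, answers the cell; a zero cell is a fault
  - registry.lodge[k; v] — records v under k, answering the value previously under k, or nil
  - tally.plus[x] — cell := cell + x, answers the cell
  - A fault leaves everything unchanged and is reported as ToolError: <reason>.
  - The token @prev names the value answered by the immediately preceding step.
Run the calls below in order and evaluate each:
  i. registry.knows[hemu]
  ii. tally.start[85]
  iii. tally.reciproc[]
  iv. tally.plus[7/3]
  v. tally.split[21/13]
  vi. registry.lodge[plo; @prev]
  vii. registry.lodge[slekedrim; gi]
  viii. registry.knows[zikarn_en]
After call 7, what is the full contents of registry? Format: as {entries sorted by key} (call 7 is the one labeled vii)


Answer: {flajus=824, plo=7774/5355, slekedrim=gi}

Derivation:
Step: registry.knows[k='hemu']
Result: no
Step: tally.start[x='85']
Result: 85
Step: tally.reciproc[]
Result: 1/85
Step: tally.plus[x='7/3']
Result: 598/255
Step: tally.split[x='21/13']
Result: 7774/5355
Step: registry.lodge[k='plo'; v='@prev']
Result: nil
Step: registry.lodge[k='slekedrim'; v='gi']
Result: nil
Step: registry.knows[k='zikarn_en']
Result: no


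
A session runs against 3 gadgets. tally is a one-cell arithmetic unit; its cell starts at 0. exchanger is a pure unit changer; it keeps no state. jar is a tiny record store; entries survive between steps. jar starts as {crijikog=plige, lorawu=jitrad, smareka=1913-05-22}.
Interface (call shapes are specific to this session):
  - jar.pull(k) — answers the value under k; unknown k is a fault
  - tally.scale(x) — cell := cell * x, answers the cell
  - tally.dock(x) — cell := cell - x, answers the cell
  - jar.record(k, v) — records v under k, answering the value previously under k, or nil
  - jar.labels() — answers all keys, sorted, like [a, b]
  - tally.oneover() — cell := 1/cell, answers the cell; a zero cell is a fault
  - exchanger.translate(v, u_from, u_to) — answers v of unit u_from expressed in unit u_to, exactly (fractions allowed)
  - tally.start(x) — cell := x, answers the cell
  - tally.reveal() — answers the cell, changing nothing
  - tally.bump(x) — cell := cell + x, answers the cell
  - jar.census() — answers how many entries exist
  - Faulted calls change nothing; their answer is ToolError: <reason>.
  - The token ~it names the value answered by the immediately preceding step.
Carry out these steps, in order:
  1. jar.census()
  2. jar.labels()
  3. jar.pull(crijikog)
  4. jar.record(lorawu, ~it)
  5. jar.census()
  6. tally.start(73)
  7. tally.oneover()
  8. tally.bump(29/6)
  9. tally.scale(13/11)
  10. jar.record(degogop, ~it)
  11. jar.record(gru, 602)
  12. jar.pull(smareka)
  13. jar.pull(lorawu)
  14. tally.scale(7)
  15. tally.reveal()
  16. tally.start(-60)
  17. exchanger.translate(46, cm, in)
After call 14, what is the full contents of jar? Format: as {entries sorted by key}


Answer: {crijikog=plige, degogop=2509/438, gru=602, lorawu=plige, smareka=1913-05-22}

Derivation:
Do: census[]
See: 3
Do: labels[]
See: [crijikog, lorawu, smareka]
Do: pull[k='crijikog']
See: plige
Do: record[k='lorawu'; v='~it']
See: jitrad
Do: census[]
See: 3
Do: start[x='73']
See: 73
Do: oneover[]
See: 1/73
Do: bump[x='29/6']
See: 2123/438
Do: scale[x='13/11']
See: 2509/438
Do: record[k='degogop'; v='~it']
See: nil
Do: record[k='gru'; v='602']
See: nil
Do: pull[k='smareka']
See: 1913-05-22
Do: pull[k='lorawu']
See: plige
Do: scale[x='7']
See: 17563/438
Do: reveal[]
See: 17563/438
Do: start[x='-60']
See: -60
Do: translate[v='46'; u_from='cm'; u_to='in']
See: 2300/127


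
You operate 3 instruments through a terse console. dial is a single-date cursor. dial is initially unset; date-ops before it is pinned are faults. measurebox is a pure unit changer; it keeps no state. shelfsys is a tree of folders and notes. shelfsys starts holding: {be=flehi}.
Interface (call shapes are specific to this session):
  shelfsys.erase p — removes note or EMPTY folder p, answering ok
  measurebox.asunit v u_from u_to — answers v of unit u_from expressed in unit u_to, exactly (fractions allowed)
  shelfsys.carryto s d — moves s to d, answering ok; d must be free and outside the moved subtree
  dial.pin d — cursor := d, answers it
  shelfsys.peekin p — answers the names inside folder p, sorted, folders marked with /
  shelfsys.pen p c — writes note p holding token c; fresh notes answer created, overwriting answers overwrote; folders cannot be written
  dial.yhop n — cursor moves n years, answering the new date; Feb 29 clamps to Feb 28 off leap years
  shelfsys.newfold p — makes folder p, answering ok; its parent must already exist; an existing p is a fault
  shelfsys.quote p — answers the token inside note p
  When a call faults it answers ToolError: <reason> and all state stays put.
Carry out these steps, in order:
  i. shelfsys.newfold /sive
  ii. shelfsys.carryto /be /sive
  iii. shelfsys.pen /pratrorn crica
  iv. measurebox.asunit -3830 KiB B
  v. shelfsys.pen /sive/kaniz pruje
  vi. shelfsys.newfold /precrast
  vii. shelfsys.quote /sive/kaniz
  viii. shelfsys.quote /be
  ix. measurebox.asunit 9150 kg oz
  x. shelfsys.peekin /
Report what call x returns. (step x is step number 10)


Answer: [be, pratrorn, precrast/, sive/]

Derivation:
[in] shelfsys.newfold p='/sive'
= ok
[in] shelfsys.carryto s='/be' d='/sive'
= ToolError: exists
[in] shelfsys.pen p='/pratrorn' c='crica'
= created
[in] measurebox.asunit v='-3830' u_from='KiB' u_to='B'
= -3921920
[in] shelfsys.pen p='/sive/kaniz' c='pruje'
= created
[in] shelfsys.newfold p='/precrast'
= ok
[in] shelfsys.quote p='/sive/kaniz'
= pruje
[in] shelfsys.quote p='/be'
= flehi
[in] measurebox.asunit v='9150' u_from='kg' u_to='oz'
= 14640000000000/45359237
[in] shelfsys.peekin p='/'
= [be, pratrorn, precrast/, sive/]


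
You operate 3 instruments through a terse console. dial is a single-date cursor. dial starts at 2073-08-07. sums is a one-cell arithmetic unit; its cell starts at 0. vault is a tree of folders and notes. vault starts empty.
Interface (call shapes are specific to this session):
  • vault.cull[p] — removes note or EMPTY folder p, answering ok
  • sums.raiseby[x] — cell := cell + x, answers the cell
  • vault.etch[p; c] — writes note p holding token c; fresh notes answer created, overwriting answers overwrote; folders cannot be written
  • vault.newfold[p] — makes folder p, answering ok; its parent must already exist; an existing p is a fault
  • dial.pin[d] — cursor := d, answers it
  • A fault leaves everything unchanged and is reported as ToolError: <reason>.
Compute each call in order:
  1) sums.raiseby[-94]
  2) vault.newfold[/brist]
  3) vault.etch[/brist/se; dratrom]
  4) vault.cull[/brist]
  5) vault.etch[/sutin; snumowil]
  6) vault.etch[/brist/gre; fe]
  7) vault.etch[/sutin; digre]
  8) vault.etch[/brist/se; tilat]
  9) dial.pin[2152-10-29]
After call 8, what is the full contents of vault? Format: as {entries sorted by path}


Answer: {brist/, brist/gre=fe, brist/se=tilat, sutin=digre}

Derivation:
% sums.raiseby x=-94
= -94
% vault.newfold p=/brist
= ok
% vault.etch p=/brist/se c=dratrom
= created
% vault.cull p=/brist
= ToolError: not empty
% vault.etch p=/sutin c=snumowil
= created
% vault.etch p=/brist/gre c=fe
= created
% vault.etch p=/sutin c=digre
= overwrote
% vault.etch p=/brist/se c=tilat
= overwrote
% dial.pin d=2152-10-29
= 2152-10-29


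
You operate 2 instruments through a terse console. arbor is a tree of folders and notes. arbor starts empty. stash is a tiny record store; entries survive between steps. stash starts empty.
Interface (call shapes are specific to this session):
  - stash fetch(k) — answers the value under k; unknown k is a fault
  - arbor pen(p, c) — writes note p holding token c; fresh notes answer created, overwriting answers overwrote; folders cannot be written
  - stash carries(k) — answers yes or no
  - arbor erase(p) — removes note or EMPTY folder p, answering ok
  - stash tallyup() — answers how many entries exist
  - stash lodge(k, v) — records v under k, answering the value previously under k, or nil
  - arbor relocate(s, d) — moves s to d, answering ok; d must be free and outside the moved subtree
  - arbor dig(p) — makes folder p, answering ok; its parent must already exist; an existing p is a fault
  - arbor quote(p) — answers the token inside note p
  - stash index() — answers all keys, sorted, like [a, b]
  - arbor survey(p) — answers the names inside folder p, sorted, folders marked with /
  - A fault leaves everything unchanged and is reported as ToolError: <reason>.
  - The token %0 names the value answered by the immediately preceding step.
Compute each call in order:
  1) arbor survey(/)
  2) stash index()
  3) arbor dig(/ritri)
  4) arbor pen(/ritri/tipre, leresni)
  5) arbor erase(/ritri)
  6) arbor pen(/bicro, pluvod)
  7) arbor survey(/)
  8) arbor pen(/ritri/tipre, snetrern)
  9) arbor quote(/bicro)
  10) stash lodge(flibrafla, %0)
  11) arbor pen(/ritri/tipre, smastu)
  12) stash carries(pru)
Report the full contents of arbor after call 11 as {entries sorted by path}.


Answer: {bicro=pluvod, ritri/, ritri/tipre=smastu}

Derivation:
Do: arbor survey[p: /]
See: []
Do: stash index[]
See: []
Do: arbor dig[p: /ritri]
See: ok
Do: arbor pen[p: /ritri/tipre; c: leresni]
See: created
Do: arbor erase[p: /ritri]
See: ToolError: not empty
Do: arbor pen[p: /bicro; c: pluvod]
See: created
Do: arbor survey[p: /]
See: [bicro, ritri/]
Do: arbor pen[p: /ritri/tipre; c: snetrern]
See: overwrote
Do: arbor quote[p: /bicro]
See: pluvod
Do: stash lodge[k: flibrafla; v: %0]
See: nil
Do: arbor pen[p: /ritri/tipre; c: smastu]
See: overwrote
Do: stash carries[k: pru]
See: no


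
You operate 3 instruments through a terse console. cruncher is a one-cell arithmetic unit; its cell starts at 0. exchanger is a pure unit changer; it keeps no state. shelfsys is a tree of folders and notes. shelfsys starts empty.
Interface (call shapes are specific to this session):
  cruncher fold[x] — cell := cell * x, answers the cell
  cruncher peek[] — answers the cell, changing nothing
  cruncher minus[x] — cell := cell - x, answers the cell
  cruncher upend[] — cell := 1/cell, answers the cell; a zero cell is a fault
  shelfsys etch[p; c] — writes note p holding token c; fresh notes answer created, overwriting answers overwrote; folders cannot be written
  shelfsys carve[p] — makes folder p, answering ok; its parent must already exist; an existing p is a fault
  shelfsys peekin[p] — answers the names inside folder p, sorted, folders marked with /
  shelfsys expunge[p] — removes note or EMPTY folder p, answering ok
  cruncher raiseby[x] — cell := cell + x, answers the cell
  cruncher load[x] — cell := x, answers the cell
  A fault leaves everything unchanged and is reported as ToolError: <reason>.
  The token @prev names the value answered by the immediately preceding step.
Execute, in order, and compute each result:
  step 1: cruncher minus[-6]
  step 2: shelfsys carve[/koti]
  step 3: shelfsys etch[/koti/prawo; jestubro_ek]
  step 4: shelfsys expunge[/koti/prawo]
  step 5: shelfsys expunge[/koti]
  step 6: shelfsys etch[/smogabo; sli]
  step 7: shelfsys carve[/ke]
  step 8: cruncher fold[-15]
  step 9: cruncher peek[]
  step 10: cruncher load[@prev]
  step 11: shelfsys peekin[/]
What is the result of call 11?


Answer: [ke/, smogabo]

Derivation:
Then cruncher minus with x=-6, → 6.
I try shelfsys carve with p=/koti, yielding ok.
Calling shelfsys etch with p=/koti/prawo, c=jestubro_ek, yielding created.
I invoke shelfsys expunge with p=/koti/prawo, giving ok.
I try shelfsys expunge with p=/koti, yielding ok.
Next I call shelfsys etch with p=/smogabo, c=sli, which returns created.
I run shelfsys carve with p=/ke, and get ok.
Then cruncher fold with x=-15, which returns -90.
Using cruncher peek(), and see -90.
Next I call cruncher load with x=@prev, and observe -90.
Now I run shelfsys peekin with p=/, yielding [ke/, smogabo].


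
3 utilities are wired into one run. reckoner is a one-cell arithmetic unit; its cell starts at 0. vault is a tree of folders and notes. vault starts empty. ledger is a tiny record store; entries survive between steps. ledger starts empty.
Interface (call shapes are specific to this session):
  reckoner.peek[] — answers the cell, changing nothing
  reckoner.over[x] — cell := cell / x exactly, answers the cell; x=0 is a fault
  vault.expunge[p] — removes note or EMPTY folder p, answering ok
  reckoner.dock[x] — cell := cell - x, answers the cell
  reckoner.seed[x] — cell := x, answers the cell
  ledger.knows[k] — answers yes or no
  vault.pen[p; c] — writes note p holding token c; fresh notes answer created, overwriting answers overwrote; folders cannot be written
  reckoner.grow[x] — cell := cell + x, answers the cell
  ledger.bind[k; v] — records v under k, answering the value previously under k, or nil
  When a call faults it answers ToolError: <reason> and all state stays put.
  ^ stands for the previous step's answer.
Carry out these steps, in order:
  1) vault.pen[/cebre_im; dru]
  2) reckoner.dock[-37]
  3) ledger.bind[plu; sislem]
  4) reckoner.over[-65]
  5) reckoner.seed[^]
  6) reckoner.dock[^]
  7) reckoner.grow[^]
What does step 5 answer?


% vault.pen /cebre_im dru
= created
% reckoner.dock -37
= 37
% ledger.bind plu sislem
= nil
% reckoner.over -65
= -37/65
% reckoner.seed ^
= -37/65
% reckoner.dock ^
= 0
% reckoner.grow ^
= 0

Answer: -37/65


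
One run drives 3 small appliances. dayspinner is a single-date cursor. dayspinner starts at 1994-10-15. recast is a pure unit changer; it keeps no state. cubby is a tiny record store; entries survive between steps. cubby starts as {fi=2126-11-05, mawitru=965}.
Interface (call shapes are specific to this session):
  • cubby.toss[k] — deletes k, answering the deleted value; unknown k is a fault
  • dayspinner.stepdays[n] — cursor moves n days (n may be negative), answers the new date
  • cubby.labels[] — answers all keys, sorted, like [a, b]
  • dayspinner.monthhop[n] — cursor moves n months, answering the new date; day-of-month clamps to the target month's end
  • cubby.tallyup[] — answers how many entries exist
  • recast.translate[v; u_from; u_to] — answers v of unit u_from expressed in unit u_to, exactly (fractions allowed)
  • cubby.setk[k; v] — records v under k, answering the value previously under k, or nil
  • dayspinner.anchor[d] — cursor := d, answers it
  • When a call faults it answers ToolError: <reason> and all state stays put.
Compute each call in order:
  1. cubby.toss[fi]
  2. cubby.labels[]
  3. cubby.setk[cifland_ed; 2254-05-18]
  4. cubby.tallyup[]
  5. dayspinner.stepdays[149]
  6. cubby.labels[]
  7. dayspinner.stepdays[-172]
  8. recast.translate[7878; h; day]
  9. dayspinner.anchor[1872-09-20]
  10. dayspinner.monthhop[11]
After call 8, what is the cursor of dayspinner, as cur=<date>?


Answer: cur=1994-09-22

Derivation:
Step: toss[k=fi]
Result: 2126-11-05
Step: labels[]
Result: [mawitru]
Step: setk[k=cifland_ed; v=2254-05-18]
Result: nil
Step: tallyup[]
Result: 2
Step: stepdays[n=149]
Result: 1995-03-13
Step: labels[]
Result: [cifland_ed, mawitru]
Step: stepdays[n=-172]
Result: 1994-09-22
Step: translate[v=7878; u_from=h; u_to=day]
Result: 1313/4
Step: anchor[d=1872-09-20]
Result: 1872-09-20
Step: monthhop[n=11]
Result: 1873-08-20


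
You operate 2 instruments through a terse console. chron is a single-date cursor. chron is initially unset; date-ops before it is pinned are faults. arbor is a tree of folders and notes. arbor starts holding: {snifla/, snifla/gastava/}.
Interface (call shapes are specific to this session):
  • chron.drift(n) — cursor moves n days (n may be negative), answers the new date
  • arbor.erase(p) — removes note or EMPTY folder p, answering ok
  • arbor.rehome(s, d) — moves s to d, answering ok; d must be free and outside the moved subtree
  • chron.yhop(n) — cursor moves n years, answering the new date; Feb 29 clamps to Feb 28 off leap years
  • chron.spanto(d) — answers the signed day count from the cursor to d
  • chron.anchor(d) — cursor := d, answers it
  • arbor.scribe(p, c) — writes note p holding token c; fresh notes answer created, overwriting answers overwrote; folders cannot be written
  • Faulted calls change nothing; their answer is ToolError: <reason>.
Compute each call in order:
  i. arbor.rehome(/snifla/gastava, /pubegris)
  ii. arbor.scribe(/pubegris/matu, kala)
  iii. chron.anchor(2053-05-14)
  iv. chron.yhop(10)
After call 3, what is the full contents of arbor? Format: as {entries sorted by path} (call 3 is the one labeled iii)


Answer: {pubegris/, pubegris/matu=kala, snifla/}

Derivation:
I invoke rehome on s=/snifla/gastava, d=/pubegris, which returns ok.
I try scribe on p=/pubegris/matu, c=kala, and get created.
Now I run anchor on d=2053-05-14: 2053-05-14.
I try yhop on n=10, giving 2063-05-14.


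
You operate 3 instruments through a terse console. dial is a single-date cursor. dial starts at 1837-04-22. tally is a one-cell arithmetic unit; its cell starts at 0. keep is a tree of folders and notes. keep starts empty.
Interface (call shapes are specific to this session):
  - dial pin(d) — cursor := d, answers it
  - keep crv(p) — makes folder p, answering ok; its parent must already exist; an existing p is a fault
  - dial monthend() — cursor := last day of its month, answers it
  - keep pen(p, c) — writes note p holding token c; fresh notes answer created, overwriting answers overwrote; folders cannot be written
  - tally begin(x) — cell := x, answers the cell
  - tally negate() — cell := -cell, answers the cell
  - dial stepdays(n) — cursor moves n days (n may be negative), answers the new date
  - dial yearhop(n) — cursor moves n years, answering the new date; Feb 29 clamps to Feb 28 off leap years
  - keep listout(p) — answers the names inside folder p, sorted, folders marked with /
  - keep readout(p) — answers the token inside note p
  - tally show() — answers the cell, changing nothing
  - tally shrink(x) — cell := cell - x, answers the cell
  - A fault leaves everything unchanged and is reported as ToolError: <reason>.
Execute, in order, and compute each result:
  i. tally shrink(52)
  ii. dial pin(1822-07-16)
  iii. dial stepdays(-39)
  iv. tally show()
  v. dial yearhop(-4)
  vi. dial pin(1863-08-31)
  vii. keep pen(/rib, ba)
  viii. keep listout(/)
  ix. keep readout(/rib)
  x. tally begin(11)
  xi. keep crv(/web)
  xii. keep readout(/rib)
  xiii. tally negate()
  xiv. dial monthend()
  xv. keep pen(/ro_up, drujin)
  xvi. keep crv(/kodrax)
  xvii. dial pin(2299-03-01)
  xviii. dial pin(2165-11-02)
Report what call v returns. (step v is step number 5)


Answer: 1818-06-07

Derivation:
Do: tally shrink[x=52]
See: -52
Do: dial pin[d=1822-07-16]
See: 1822-07-16
Do: dial stepdays[n=-39]
See: 1822-06-07
Do: tally show[]
See: -52
Do: dial yearhop[n=-4]
See: 1818-06-07
Do: dial pin[d=1863-08-31]
See: 1863-08-31
Do: keep pen[p=/rib; c=ba]
See: created
Do: keep listout[p=/]
See: [rib]
Do: keep readout[p=/rib]
See: ba
Do: tally begin[x=11]
See: 11
Do: keep crv[p=/web]
See: ok
Do: keep readout[p=/rib]
See: ba
Do: tally negate[]
See: -11
Do: dial monthend[]
See: 1863-08-31
Do: keep pen[p=/ro_up; c=drujin]
See: created
Do: keep crv[p=/kodrax]
See: ok
Do: dial pin[d=2299-03-01]
See: 2299-03-01
Do: dial pin[d=2165-11-02]
See: 2165-11-02


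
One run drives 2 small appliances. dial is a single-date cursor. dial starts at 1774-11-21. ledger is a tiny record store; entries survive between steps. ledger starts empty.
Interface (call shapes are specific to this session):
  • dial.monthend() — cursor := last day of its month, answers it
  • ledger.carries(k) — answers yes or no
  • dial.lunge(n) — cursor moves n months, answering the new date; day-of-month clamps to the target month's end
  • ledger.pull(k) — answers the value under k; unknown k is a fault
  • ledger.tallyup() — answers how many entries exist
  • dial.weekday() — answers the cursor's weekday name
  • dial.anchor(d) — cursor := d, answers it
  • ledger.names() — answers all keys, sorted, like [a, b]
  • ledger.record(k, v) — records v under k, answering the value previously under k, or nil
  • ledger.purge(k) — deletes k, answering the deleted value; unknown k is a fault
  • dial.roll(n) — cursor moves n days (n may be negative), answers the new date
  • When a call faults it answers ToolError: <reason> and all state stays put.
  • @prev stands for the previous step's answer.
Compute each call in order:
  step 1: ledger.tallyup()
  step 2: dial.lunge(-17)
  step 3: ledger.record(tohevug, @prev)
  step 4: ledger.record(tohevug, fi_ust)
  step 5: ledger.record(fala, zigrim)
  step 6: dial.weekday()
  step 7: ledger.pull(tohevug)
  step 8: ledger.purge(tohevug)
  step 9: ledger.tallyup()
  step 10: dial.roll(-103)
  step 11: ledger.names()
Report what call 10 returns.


Answer: 1773-03-10

Derivation:
-- ledger.tallyup() == 0
-- dial.lunge(n: -17) == 1773-06-21
-- ledger.record(k: tohevug, v: @prev) == nil
-- ledger.record(k: tohevug, v: fi_ust) == 1773-06-21
-- ledger.record(k: fala, v: zigrim) == nil
-- dial.weekday() == Monday
-- ledger.pull(k: tohevug) == fi_ust
-- ledger.purge(k: tohevug) == fi_ust
-- ledger.tallyup() == 1
-- dial.roll(n: -103) == 1773-03-10
-- ledger.names() == [fala]


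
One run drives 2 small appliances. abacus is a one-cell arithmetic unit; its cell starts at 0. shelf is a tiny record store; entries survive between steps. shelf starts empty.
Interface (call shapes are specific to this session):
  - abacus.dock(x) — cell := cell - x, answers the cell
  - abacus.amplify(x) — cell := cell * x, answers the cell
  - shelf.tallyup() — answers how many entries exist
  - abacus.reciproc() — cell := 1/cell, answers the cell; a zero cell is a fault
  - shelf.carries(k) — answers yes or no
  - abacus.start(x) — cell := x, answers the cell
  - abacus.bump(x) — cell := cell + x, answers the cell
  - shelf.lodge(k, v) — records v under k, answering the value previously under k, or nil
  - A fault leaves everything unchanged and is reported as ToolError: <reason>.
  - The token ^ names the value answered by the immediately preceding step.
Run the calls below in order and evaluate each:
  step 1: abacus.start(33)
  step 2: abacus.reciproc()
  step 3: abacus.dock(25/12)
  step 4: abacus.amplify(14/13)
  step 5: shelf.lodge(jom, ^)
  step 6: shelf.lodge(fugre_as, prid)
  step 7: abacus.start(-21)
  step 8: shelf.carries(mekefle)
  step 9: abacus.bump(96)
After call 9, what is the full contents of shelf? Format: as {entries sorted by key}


Answer: {fugre_as=prid, jom=-1897/858}

Derivation:
I run abacus.start with x→33, — result: 33.
Now I run abacus.reciproc, → 1/33.
I call abacus.dock with x→25/12, → -271/132.
Now I run abacus.amplify with x→14/13: -1897/858.
I use shelf.lodge with k→jom, v→^, and get nil.
I invoke shelf.lodge with k→fugre_as, v→prid, and observe nil.
Now I run abacus.start with x→-21, giving -21.
I call shelf.carries with k→mekefle, giving no.
Using abacus.bump with x→96, and see 75.


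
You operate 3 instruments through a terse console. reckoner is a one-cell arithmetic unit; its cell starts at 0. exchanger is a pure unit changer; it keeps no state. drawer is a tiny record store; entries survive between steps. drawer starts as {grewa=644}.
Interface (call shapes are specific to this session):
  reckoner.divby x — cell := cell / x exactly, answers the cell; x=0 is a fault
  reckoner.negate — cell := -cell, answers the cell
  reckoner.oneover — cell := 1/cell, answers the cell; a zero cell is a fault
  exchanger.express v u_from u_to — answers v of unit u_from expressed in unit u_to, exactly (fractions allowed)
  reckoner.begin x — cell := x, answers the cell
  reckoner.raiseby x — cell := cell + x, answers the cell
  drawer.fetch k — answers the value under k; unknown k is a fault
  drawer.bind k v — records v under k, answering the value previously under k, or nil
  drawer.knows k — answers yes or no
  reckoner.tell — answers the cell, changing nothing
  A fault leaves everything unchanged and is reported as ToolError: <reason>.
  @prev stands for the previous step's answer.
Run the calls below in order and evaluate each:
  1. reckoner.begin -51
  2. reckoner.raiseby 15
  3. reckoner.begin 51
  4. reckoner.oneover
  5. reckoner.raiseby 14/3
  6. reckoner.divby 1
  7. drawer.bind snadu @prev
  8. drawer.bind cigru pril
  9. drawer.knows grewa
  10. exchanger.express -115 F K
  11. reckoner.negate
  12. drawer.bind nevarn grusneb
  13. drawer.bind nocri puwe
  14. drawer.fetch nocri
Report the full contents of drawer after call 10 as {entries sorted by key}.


Answer: {cigru=pril, grewa=644, snadu=239/51}

Derivation:
Step: reckoner.begin[-51]
Result: -51
Step: reckoner.raiseby[15]
Result: -36
Step: reckoner.begin[51]
Result: 51
Step: reckoner.oneover[]
Result: 1/51
Step: reckoner.raiseby[14/3]
Result: 239/51
Step: reckoner.divby[1]
Result: 239/51
Step: drawer.bind[snadu; @prev]
Result: nil
Step: drawer.bind[cigru; pril]
Result: nil
Step: drawer.knows[grewa]
Result: yes
Step: exchanger.express[-115; F; K]
Result: 11489/60
Step: reckoner.negate[]
Result: -239/51
Step: drawer.bind[nevarn; grusneb]
Result: nil
Step: drawer.bind[nocri; puwe]
Result: nil
Step: drawer.fetch[nocri]
Result: puwe


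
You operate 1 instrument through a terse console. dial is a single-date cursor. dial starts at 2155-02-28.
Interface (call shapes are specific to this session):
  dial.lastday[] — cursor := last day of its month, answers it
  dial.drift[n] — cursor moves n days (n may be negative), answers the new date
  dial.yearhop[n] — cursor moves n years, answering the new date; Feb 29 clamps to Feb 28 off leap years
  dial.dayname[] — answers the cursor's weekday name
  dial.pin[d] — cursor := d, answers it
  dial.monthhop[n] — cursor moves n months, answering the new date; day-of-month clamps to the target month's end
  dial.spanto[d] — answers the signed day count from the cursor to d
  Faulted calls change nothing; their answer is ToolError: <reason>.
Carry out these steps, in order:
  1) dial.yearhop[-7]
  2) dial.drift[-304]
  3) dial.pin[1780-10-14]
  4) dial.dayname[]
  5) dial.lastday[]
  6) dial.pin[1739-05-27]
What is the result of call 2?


~$ dial.yearhop n: -7
= 2148-02-28
~$ dial.drift n: -304
= 2147-04-30
~$ dial.pin d: 1780-10-14
= 1780-10-14
~$ dial.dayname
= Saturday
~$ dial.lastday
= 1780-10-31
~$ dial.pin d: 1739-05-27
= 1739-05-27

Answer: 2147-04-30


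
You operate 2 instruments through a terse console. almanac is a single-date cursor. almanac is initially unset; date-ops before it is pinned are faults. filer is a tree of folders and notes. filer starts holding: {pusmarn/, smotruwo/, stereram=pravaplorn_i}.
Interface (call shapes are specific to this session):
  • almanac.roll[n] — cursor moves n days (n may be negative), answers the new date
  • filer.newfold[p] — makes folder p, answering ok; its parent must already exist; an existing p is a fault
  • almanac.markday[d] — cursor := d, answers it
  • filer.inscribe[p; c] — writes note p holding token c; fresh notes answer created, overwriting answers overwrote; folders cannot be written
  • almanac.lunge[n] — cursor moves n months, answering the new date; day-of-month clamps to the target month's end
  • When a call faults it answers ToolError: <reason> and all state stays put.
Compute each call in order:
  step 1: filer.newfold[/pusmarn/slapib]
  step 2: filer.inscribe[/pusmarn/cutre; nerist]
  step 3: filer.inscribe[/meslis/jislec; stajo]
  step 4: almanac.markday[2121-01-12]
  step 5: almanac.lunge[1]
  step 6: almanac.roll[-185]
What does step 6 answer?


% filer.newfold /pusmarn/slapib
:: ok
% filer.inscribe /pusmarn/cutre nerist
:: created
% filer.inscribe /meslis/jislec stajo
:: ToolError: no parent
% almanac.markday 2121-01-12
:: 2121-01-12
% almanac.lunge 1
:: 2121-02-12
% almanac.roll -185
:: 2120-08-11

Answer: 2120-08-11


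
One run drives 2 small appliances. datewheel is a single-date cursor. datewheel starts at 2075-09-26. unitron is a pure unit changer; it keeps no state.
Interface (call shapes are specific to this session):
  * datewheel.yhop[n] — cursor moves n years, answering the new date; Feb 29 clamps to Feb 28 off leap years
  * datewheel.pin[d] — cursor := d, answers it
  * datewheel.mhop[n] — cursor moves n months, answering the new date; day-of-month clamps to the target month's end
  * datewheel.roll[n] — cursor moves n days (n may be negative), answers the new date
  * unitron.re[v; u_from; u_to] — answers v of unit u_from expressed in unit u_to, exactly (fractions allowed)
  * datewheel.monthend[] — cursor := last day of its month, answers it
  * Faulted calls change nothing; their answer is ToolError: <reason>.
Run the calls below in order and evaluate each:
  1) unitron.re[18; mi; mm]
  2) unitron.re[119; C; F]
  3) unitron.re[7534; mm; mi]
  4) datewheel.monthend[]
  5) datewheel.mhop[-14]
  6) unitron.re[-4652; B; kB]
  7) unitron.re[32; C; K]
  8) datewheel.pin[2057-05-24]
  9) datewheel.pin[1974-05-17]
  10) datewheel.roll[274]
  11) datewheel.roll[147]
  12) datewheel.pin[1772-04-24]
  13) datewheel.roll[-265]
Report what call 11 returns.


==> unitron.re(18, mi, mm)
<== 28968192
==> unitron.re(119, C, F)
<== 1231/5
==> unitron.re(7534, mm, mi)
<== 3767/804672
==> datewheel.monthend()
<== 2075-09-30
==> datewheel.mhop(-14)
<== 2074-07-30
==> unitron.re(-4652, B, kB)
<== -1163/250
==> unitron.re(32, C, K)
<== 6103/20
==> datewheel.pin(2057-05-24)
<== 2057-05-24
==> datewheel.pin(1974-05-17)
<== 1974-05-17
==> datewheel.roll(274)
<== 1975-02-15
==> datewheel.roll(147)
<== 1975-07-12
==> datewheel.pin(1772-04-24)
<== 1772-04-24
==> datewheel.roll(-265)
<== 1771-08-03

Answer: 1975-07-12


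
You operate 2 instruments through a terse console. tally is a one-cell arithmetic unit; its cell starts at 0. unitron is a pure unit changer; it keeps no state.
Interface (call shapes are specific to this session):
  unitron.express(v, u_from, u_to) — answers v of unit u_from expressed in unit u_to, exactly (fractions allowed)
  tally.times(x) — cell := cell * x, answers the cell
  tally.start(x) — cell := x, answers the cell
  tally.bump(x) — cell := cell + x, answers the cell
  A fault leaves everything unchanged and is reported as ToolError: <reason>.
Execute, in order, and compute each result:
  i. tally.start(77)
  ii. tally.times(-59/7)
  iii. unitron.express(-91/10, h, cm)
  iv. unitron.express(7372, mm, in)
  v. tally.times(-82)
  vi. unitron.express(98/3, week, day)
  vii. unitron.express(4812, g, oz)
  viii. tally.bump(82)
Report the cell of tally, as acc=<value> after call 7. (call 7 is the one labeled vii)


Answer: acc=53218

Derivation:
Using tally.start(x='77'), — result: 77.
I call tally.times(x='-59/7'), giving -649.
I call unitron.express(v='-91/10', u_from='h', u_to='cm'), and observe ToolError: incompatible units.
Using unitron.express(v='7372', u_from='mm', u_to='in'), which returns 36860/127.
Now I run tally.times(x='-82'), and get 53218.
Calling unitron.express(v='98/3', u_from='week', u_to='day'), → 686/3.
I use unitron.express(v='4812', u_from='g', u_to='oz'), giving 7699200000/45359237.
I call tally.bump(x='82'), which returns 53300.


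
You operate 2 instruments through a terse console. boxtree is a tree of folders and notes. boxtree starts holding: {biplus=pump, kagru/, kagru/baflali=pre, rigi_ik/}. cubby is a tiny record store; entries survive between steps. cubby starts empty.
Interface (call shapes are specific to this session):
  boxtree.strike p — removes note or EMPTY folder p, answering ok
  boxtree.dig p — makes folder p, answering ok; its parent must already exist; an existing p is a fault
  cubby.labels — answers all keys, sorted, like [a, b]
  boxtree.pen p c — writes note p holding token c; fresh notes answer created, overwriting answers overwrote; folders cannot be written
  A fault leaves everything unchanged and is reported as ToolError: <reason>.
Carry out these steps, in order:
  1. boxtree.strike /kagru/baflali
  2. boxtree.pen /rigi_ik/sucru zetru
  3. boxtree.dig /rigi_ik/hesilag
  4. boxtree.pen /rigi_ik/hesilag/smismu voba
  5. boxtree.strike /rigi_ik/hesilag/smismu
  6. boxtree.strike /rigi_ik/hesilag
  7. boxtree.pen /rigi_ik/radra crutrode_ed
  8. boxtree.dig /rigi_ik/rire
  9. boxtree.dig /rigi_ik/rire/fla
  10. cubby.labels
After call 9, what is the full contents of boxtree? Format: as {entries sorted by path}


Answer: {biplus=pump, kagru/, rigi_ik/, rigi_ik/radra=crutrode_ed, rigi_ik/rire/, rigi_ik/rire/fla/, rigi_ik/sucru=zetru}

Derivation:
-- 1. strike(p=/kagru/baflali) => ok
-- 2. pen(p=/rigi_ik/sucru, c=zetru) => created
-- 3. dig(p=/rigi_ik/hesilag) => ok
-- 4. pen(p=/rigi_ik/hesilag/smismu, c=voba) => created
-- 5. strike(p=/rigi_ik/hesilag/smismu) => ok
-- 6. strike(p=/rigi_ik/hesilag) => ok
-- 7. pen(p=/rigi_ik/radra, c=crutrode_ed) => created
-- 8. dig(p=/rigi_ik/rire) => ok
-- 9. dig(p=/rigi_ik/rire/fla) => ok
-- 10. labels() => []


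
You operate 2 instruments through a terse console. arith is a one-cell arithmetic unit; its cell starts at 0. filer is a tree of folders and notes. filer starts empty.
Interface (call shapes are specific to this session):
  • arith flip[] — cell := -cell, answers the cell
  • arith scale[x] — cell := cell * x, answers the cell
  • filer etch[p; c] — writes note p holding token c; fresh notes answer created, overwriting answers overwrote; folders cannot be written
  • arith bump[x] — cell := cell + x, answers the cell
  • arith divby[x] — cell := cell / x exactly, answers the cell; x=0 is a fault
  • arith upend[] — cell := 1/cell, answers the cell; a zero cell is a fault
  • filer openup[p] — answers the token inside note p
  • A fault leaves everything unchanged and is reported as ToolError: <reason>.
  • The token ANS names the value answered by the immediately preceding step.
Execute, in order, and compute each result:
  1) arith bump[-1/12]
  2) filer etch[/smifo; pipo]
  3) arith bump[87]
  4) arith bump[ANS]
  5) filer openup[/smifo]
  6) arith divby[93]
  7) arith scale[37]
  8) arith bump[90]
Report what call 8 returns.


Invoking arith bump on x: -1/12, giving -1/12.
Then filer etch on p: /smifo, c: pipo, yielding created.
I call arith bump on x: 87, and observe 1043/12.
I invoke arith bump on x: ANS, and observe 1043/6.
Invoking filer openup on p: /smifo, which returns pipo.
Invoking arith divby on x: 93, → 1043/558.
I try arith scale on x: 37, and see 38591/558.
Then arith bump on x: 90, → 88811/558.

Answer: 88811/558


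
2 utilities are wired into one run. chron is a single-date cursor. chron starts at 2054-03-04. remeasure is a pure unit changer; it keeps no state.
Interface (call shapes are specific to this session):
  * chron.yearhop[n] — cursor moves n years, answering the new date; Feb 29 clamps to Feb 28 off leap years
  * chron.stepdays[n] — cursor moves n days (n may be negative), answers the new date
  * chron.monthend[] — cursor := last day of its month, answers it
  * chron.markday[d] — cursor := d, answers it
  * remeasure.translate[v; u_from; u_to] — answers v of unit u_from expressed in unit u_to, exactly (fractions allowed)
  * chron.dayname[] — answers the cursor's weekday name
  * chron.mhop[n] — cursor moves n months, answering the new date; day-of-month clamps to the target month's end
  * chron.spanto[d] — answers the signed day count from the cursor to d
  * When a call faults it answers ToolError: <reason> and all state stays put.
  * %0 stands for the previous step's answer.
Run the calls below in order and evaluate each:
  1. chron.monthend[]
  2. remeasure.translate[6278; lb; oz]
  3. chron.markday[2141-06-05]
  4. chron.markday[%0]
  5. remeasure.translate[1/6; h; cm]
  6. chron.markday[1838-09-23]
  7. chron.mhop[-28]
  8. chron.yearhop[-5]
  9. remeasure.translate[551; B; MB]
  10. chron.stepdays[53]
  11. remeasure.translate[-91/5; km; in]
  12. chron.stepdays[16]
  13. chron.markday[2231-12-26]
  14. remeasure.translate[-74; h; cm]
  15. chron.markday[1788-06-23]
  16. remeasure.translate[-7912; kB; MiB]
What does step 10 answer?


! 1. chron.monthend() => 2054-03-31
! 2. remeasure.translate(v→6278, u_from→lb, u_to→oz) => 100448
! 3. chron.markday(d→2141-06-05) => 2141-06-05
! 4. chron.markday(d→%0) => 2141-06-05
! 5. remeasure.translate(v→1/6, u_from→h, u_to→cm) => ToolError: incompatible units
! 6. chron.markday(d→1838-09-23) => 1838-09-23
! 7. chron.mhop(n→-28) => 1836-05-23
! 8. chron.yearhop(n→-5) => 1831-05-23
! 9. remeasure.translate(v→551, u_from→B, u_to→MB) => 551/1000000
! 10. chron.stepdays(n→53) => 1831-07-15
! 11. remeasure.translate(v→-91/5, u_from→km, u_to→in) => -91000000/127
! 12. chron.stepdays(n→16) => 1831-07-31
! 13. chron.markday(d→2231-12-26) => 2231-12-26
! 14. remeasure.translate(v→-74, u_from→h, u_to→cm) => ToolError: incompatible units
! 15. chron.markday(d→1788-06-23) => 1788-06-23
! 16. remeasure.translate(v→-7912, u_from→kB, u_to→MiB) => -123625/16384

Answer: 1831-07-15


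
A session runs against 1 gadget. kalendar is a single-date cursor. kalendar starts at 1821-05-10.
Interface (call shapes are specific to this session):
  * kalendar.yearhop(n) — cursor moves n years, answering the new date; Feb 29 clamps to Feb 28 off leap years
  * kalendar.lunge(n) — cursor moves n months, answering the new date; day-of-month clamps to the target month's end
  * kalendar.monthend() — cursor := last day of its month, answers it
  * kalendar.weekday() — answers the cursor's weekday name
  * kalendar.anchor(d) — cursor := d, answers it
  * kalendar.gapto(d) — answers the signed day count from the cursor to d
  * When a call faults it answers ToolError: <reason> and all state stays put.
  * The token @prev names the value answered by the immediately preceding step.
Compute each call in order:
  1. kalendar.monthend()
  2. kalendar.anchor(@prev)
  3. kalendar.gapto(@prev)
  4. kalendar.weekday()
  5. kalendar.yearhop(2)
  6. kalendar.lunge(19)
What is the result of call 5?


>> monthend()
<< 1821-05-31
>> anchor(d→@prev)
<< 1821-05-31
>> gapto(d→@prev)
<< 0
>> weekday()
<< Thursday
>> yearhop(n→2)
<< 1823-05-31
>> lunge(n→19)
<< 1824-12-31

Answer: 1823-05-31


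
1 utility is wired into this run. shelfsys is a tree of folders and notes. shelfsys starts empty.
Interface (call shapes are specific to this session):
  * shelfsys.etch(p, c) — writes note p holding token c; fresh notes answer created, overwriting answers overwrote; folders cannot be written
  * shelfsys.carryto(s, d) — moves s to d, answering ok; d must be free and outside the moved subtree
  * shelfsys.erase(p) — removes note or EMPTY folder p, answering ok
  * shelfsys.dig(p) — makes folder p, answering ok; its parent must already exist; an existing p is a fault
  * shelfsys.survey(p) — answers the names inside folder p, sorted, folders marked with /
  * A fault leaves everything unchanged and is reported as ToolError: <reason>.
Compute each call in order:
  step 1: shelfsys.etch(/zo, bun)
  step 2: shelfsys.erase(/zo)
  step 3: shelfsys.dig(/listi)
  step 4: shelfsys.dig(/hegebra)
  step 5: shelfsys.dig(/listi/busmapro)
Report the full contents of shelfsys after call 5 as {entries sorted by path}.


CALL shelfsys.etch[p='/zo'; c='bun']
RET  created
CALL shelfsys.erase[p='/zo']
RET  ok
CALL shelfsys.dig[p='/listi']
RET  ok
CALL shelfsys.dig[p='/hegebra']
RET  ok
CALL shelfsys.dig[p='/listi/busmapro']
RET  ok

Answer: {hegebra/, listi/, listi/busmapro/}


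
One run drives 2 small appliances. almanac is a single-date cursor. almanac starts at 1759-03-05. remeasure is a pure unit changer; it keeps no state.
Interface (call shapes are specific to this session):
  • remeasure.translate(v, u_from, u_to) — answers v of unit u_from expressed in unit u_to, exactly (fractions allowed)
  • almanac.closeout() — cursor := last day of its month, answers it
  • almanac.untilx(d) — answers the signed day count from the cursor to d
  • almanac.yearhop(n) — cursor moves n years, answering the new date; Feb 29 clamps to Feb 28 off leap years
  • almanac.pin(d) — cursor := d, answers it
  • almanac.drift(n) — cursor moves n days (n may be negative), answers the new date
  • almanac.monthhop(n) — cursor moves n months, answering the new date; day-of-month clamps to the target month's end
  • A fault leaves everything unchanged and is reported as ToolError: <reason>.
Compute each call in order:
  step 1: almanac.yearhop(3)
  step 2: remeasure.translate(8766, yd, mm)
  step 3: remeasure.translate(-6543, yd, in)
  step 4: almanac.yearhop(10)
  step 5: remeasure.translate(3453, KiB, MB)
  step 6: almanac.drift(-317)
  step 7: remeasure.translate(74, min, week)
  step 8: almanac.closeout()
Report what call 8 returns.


-- almanac.yearhop(n: 3) : 1762-03-05
-- remeasure.translate(v: 8766, u_from: yd, u_to: mm) : 40078152/5
-- remeasure.translate(v: -6543, u_from: yd, u_to: in) : -235548
-- almanac.yearhop(n: 10) : 1772-03-05
-- remeasure.translate(v: 3453, u_from: KiB, u_to: MB) : 55248/15625
-- almanac.drift(n: -317) : 1771-04-23
-- remeasure.translate(v: 74, u_from: min, u_to: week) : 37/5040
-- almanac.closeout() : 1771-04-30

Answer: 1771-04-30
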